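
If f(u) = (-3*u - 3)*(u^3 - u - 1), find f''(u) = -36*u^2 - 18*u + 6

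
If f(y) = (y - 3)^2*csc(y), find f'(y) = (-y^2*cos(y)/sin(y) + 2*y + 6*y*cos(y)/sin(y) - 6 - 9*cos(y)/sin(y))/sin(y)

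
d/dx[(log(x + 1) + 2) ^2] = (2*log(x + 1) + 4)/(x + 1)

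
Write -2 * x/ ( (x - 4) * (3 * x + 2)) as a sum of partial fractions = -2/(7*(3*x + 2)) - 4/(7*(x - 4))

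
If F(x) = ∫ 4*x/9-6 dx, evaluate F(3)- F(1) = -92/9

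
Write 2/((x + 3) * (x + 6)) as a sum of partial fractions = -2/(3*(x + 6)) + 2/(3*(x + 3))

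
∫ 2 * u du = u^2 + C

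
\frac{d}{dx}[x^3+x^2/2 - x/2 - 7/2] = 3*x^2 + x - 1/2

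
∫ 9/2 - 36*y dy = -18*y^2 + 9*y/2 + C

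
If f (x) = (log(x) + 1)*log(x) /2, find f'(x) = (2*log(x) + 1)/(2*x)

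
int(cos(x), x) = sin(x) + C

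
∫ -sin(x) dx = cos(x) + C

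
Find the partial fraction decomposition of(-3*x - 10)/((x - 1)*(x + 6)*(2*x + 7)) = -2/(45*(2*x + 7)) + 8/(35*(x + 6)) - 13/(63*(x - 1))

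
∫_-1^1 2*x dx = 0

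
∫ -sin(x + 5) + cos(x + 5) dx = sqrt(2)*sin(x + pi/4 + 5) + C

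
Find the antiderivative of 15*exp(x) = 15*exp(x) + C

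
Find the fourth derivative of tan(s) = 24*tan(s)^5 + 40*tan(s)^3 + 16*tan(s)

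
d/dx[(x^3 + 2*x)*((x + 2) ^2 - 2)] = 5*x^4 + 16*x^3 + 12*x^2 + 16*x + 4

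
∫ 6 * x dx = 3*x^2 + C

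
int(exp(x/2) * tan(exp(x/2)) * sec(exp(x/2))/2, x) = sec(exp(x/2)) + C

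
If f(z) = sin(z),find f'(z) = cos(z)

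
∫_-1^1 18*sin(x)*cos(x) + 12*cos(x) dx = 24*sin(1)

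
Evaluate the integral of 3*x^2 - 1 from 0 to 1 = 0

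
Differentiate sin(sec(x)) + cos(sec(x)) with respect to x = sqrt(2)*sin(x)*cos(pi/4 + 1/cos(x))/cos(x)^2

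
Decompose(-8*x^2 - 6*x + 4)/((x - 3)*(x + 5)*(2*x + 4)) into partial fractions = -83/(24*(x + 5)) + 8/(15*(x + 2)) - 43/(40*(x - 3))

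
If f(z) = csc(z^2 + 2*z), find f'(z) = -4*(z + 1)*cos(z*(z + 2))/(1 - cos(2*z*(z + 2)))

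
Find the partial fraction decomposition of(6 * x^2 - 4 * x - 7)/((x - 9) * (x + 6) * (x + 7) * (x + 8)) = -409/(34*(x + 8)) + 315/(16*(x + 7)) - 233/(30*(x + 6)) + 443/(4080*(x - 9))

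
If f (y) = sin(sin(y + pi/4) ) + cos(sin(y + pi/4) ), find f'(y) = -sin(sin(y + pi/4))*cos(y + pi/4) + cos(y + pi/4)*cos(sin(y + pi/4))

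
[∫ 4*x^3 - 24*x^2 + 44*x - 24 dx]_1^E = (-1 + (-2 + E)^2)^2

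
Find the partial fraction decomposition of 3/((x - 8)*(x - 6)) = -3/(2*(x - 6)) + 3/(2*(x - 8))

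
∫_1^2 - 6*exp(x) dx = -6*exp(2) + 6*E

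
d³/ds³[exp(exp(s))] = exp(s + exp(s)) + 3*exp(2*s + exp(s)) + exp(3*s + exp(s))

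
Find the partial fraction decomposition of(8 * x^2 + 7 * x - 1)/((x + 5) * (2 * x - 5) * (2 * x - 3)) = -55/(26*(2*x - 3)) + 133/(30*(2*x - 5)) + 164/(195*(x + 5))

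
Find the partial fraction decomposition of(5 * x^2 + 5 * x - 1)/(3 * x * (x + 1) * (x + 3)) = 29/(18*(x + 3)) + 1/(6*(x + 1)) - 1/(9*x)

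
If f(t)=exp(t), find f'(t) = exp(t)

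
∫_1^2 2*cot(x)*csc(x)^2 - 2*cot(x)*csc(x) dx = -2*csc(1) - csc(2)^2 + csc(1)^2 + 2*csc(2)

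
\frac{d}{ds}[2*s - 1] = 2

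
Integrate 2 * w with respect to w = w^2 + C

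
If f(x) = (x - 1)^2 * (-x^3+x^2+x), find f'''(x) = -60*x^2 + 72*x - 12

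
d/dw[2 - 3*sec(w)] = -3*tan(w)*sec(w)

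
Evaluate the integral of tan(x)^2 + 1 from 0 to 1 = tan(1)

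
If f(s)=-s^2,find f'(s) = -2*s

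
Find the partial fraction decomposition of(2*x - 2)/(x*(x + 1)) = 4/(x + 1) - 2/x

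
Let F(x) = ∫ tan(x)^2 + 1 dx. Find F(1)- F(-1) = 2*tan(1)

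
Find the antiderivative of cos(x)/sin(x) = log(4*sin(x)) + C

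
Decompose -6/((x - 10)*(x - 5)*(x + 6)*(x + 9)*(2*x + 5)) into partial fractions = -32/(11375*(2*x + 5)) - 1/(1729*(x + 9)) + 1/(616*(x + 6)) + 1/(1925*(x - 5)) - 3/(19000*(x - 10))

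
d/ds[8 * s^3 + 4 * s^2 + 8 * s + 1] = 24*s^2 + 8*s + 8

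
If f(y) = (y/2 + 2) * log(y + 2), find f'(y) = (y*log(y + 2) + y + 2*log(y + 2) + 4)/(2*y + 4)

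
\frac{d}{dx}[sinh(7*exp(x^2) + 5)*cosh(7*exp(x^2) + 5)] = 14*x*exp(x^2)*sinh(7*exp(x^2) + 5)^2 + 14*x*exp(x^2)*cosh(7*exp(x^2) + 5)^2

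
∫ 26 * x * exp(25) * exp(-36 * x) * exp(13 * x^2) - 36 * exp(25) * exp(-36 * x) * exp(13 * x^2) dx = exp((2*x - 3)^2 + (3*x - 4)^2) + C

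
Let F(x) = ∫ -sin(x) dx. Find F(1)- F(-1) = 0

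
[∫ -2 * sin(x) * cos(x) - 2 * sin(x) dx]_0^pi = -4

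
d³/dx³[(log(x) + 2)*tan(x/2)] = (3*x^3*log(x)*tan(x/2)^4 + 4*x^3*log(x)*tan(x/2)^2 + x^3*log(x) + 6*x^3*tan(x/2)^4 + 8*x^3*tan(x/2)^2 + 2*x^3 + 6*x^2*tan(x/2)^3 + 6*x^2*tan(x/2) - 6*x*tan(x/2)^2 - 6*x + 8*tan(x/2))/(4*x^3)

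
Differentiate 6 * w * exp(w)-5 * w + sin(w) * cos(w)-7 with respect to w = 6*w*exp(w) + 6*exp(w) + cos(2*w) - 5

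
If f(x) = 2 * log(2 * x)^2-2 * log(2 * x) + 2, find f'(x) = (4*log(x) - 2 + 4*log(2))/x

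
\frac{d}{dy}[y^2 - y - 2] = 2*y - 1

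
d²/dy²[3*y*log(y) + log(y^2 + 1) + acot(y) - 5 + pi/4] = (3*y^4 - 2*y^3 + 8*y^2 + 2*y + 3)/(y^5 + 2*y^3 + y)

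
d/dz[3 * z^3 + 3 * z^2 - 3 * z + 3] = 9*z^2 + 6*z - 3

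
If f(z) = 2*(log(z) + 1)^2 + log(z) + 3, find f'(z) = (4*log(z) + 5)/z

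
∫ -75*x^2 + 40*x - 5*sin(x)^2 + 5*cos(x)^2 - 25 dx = -25*x^3 + 20*x^2 - 25*x + 5*sin(2*x)/2 + C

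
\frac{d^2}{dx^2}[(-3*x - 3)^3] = -162*x - 162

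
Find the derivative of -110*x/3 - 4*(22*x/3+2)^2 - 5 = -3872*x/9 - 154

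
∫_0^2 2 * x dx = 4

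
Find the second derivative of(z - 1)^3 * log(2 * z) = (6*z^3*log(z) + 6*z^3*log(2) + 5*z^3 - 6*z^2*log(z) - 9*z^2 - 6*z^2*log(2) + 3*z + 1)/z^2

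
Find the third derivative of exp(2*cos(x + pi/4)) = 2*(-2*sin(x + pi/4) + 3*cos(2*x) + cos(3*x + pi/4))*exp(-sqrt(2)*sin(x))*exp(sqrt(2)*cos(x))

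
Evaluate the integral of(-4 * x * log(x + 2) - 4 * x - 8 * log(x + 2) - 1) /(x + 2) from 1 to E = (-4*E - 1)*log(2 + E) + 5*log(3)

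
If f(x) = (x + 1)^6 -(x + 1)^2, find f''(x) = 30*x^4 + 120*x^3 + 180*x^2 + 120*x + 28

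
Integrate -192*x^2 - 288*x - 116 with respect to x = -64*x^3 - 144*x^2 - 116*x + C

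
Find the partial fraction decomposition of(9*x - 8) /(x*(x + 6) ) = 31/(3*(x + 6)) - 4/(3*x)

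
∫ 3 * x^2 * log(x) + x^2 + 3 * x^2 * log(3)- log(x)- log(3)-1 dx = x*(x^2 - 1)*log(3*x) + C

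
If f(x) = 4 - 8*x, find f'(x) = -8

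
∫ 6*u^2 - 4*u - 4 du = 2*u^3 - 2*u^2 - 4*u + C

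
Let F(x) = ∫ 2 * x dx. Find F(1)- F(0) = 1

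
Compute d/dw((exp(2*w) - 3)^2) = 4*exp(4*w) - 12*exp(2*w)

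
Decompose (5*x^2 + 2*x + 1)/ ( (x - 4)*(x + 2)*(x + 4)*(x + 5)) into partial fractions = -116/(27*(x + 5)) + 73/(16*(x + 4)) - 17/(36*(x + 2)) + 89/(432*(x - 4))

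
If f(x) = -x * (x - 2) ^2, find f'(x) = -3*x^2 + 8*x - 4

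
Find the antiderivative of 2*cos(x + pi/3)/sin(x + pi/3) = 2*log(sin(x + pi/3)) + C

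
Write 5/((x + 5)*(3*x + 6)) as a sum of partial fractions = -5/(9*(x + 5)) + 5/(9*(x + 2))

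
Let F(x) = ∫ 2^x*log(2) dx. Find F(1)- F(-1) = 3/2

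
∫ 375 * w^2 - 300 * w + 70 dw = 125*w^3 - 150*w^2 + 70*w + C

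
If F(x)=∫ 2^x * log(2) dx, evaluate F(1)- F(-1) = 3/2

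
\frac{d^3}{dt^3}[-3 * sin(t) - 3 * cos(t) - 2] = -3*sin(t) + 3*cos(t)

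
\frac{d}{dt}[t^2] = 2*t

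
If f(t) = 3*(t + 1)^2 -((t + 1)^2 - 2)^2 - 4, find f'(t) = -4*t^3 - 12*t^2 + 2*t + 10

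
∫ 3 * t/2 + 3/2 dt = 3*t^2/4 + 3*t/2 + C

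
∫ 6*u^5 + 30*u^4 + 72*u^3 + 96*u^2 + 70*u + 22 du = u^6 + 6*u^5 + 18*u^4 + 32*u^3 + 35*u^2 + 22*u + C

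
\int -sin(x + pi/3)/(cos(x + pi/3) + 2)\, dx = log(cos(x + pi/3) + 2) + C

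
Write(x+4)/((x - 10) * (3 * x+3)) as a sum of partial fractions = -1/(11*(x + 1)) + 14/(33*(x - 10))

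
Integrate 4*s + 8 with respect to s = 2*s^2 + 8*s + C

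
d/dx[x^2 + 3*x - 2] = 2*x + 3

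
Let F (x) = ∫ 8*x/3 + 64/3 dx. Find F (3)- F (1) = 160/3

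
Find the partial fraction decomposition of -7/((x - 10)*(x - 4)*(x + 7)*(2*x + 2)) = 7/(2244*(x + 7)) - 7/(660*(x + 1)) + 7/(660*(x - 4)) - 7/(2244*(x - 10))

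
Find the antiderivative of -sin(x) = cos(x) + C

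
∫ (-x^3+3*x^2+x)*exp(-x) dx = (x^3 - x - 1)*exp(-x) + C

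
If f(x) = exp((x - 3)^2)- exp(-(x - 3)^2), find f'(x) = (2*x*exp(2*x^2 - 12*x + 18) + 2*x - 6*exp(2*x^2 - 12*x + 18) - 6)*exp(-x^2 + 6*x - 9)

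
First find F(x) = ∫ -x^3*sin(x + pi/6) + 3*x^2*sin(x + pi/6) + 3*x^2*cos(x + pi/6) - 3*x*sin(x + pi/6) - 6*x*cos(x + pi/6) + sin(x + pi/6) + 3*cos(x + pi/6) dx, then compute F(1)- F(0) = sqrt(3)/2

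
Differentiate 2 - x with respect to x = -1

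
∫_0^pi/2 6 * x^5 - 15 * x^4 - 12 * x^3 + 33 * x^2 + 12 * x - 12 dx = (-2 + pi/2)^3*(1 + pi/2)^3 + 8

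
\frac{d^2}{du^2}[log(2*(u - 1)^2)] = -2/(u^2 - 2*u + 1)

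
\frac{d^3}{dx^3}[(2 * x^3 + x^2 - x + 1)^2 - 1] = 480*x^3 + 240*x^2 - 72*x + 12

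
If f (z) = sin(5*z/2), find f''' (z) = -125*cos(5*z/2)/8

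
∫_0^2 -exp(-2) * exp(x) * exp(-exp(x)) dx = -exp(-3) + exp(-exp(2) - 2)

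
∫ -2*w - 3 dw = -w^2 - 3*w + C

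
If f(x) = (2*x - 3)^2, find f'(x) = 8*x - 12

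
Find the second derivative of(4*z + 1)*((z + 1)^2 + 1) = 24*z + 18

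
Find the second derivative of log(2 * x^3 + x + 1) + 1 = (-12*x^4 + 12*x - 1)/(4*x^6 + 4*x^4 + 4*x^3 + x^2 + 2*x + 1)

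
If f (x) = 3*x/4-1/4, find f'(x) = 3/4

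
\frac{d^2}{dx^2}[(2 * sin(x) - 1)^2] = 4*sin(x) + 8*cos(2*x)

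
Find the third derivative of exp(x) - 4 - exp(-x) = (exp(2*x) + 1)*exp(-x)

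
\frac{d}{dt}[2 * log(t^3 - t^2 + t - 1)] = (6*t^2 - 4*t + 2)/(t^3 - t^2 + t - 1)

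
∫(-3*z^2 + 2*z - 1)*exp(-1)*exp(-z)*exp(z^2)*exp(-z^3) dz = exp(-z^3 + z^2 - z - 1) + C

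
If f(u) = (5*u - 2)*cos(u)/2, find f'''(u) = 5*u*sin(u)/2 - sin(u) - 15*cos(u)/2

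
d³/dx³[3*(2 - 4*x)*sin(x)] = 12*x*cos(x) + 36*sin(x) - 6*cos(x)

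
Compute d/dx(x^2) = 2*x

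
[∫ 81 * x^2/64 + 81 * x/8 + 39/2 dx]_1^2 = 2409/64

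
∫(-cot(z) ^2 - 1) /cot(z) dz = log(cot(z)) + C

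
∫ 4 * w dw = 2*w^2 + C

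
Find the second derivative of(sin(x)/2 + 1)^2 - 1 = -sin(x) + cos(2*x)/2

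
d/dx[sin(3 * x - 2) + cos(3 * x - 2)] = 3*sqrt(2)*cos(3*x - 2 + pi/4)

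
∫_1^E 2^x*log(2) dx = -2 + 2^E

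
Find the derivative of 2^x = 2^x*log(2)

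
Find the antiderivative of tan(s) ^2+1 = tan(s) + C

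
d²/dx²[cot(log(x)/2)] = sqrt(2)*sin(log(x)/2 + pi/4)/(2*x^2*sin(log(x)/2)^3)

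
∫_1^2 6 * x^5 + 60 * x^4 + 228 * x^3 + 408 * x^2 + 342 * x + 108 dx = 2863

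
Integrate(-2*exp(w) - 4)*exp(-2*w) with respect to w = 2*(exp(w) + 1)*exp(-2*w) + C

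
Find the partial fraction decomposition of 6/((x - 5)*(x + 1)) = -1/(x + 1) + 1/(x - 5)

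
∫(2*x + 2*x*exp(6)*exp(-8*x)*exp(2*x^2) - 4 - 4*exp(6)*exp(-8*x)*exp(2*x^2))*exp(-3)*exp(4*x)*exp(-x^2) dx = 2*sinh((x - 2)^2 - 1) + C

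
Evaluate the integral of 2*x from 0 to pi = pi^2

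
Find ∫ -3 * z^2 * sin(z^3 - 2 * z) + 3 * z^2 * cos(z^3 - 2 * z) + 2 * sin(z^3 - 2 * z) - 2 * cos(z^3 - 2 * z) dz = sin(z*(z^2 - 2)) + cos(z*(z^2 - 2)) + C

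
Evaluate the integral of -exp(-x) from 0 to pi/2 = -1 + exp(-pi/2)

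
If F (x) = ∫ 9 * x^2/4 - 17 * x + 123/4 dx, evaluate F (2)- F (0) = 67/2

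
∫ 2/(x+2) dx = log(3*(x + 2)^2) + C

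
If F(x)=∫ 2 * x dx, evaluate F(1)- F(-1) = 0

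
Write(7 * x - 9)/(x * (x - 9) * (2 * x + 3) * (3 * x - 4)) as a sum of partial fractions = -9/(1564*(3*x - 4)) + 52/(357*(2*x + 3)) + 2/(161*(x - 9)) - 1/(12*x)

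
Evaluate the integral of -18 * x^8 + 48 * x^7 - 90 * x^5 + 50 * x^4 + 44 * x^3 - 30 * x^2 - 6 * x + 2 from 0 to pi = 2*(-pi^3 - 1 + pi + pi^2)^3 - 2*pi^2 - 2*pi + 1 + 2*pi^3 + (-pi^3 - 1 + pi + pi^2)^2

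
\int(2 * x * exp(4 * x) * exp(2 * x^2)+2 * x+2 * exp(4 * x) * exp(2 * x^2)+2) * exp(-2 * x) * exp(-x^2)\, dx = 2*sinh(x*(x + 2)) + C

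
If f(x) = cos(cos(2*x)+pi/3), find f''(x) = -4*sin(2*x)^2*cos(cos(2*x) + pi/3) + 4*sin(cos(2*x) + pi/3)*cos(2*x)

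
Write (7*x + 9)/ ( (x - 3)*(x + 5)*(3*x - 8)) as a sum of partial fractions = -249/(23*(3*x - 8)) - 13/(92*(x + 5)) + 15/(4*(x - 3))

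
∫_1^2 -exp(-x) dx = -exp(-1) + exp(-2)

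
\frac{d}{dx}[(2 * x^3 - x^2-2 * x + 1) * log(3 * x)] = (6*x^3*log(x) + 2*x^3 + 6*x^3*log(3) - 2*x^2*log(x) - 2*x^2*log(3) - x^2 - 2*x*log(x) - 2*x*log(3) - 2*x + 1)/x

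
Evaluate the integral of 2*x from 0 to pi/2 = pi^2/4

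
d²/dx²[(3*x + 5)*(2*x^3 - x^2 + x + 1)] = 72*x^2 + 42*x - 4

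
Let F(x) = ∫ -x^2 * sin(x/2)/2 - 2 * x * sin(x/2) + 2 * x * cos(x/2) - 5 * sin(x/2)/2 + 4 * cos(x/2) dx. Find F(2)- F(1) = -10*cos(1/2) + 17*cos(1)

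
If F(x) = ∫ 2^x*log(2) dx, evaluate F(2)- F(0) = 3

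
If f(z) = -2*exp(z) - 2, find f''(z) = -2*exp(z)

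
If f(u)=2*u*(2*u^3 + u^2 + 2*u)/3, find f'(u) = 16*u^3/3 + 2*u^2 + 8*u/3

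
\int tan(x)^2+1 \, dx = tan(x) + C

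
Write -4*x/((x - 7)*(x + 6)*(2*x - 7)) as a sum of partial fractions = 8/(19*(2*x - 7)) + 24/(247*(x + 6)) - 4/(13*(x - 7))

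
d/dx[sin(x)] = cos(x)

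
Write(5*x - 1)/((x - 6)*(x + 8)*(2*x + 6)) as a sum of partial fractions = -41/(140*(x + 8)) + 8/(45*(x + 3)) + 29/(252*(x - 6))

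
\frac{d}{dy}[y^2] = 2*y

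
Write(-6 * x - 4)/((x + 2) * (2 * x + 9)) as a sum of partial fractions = -46/(5*(2*x + 9)) + 8/(5*(x + 2))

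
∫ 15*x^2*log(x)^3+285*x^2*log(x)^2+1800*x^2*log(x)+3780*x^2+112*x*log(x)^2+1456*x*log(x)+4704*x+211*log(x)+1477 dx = 3*x*log(x) + 18*x + 5*(x*log(x) + 6*x + 4)^3 - 4*(x*log(x) + 6*x + 4)^2 + C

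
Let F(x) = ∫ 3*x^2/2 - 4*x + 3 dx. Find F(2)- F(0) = 2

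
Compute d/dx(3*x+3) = 3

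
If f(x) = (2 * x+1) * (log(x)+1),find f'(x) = (2*x*log(x) + 4*x + 1)/x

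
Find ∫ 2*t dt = t^2 + C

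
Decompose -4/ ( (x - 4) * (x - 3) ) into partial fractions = 4/(x - 3) - 4/(x - 4)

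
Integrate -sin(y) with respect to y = cos(y) + C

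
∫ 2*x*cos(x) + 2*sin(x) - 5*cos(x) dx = (2*x - 5)*sin(x) + C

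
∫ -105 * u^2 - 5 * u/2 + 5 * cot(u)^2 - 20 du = -35*u^3 - 5*u^2/4 - 25*u - 5/tan(u) + C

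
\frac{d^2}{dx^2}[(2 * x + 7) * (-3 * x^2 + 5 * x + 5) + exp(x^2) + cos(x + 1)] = 4*x^2*exp(x^2) - 36*x + 2*exp(x^2) - cos(x + 1) - 22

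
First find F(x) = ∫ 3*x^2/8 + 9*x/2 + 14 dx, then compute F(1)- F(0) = 131/8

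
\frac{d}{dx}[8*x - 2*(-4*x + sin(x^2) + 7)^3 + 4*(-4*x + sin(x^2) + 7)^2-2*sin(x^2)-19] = -192*x^3*cos(x^2) + 48*x^2*sin(2*x^2) + 608*x^2*cos(x^2) + 384*x^2 - 12*x*sin(x^2)^2*cos(x^2) - 192*x*sin(x^2) - 76*x*sin(2*x^2) - 480*x*cos(x^2) - 1216*x + 24*sin(x^2)^2 + 304*sin(x^2) + 960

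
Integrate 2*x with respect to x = x^2 + C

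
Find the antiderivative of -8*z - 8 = -4*z^2 - 8*z + C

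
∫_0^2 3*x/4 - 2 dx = -5/2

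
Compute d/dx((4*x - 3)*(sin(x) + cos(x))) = -4*x*sin(x) + 4*x*cos(x) + 7*sin(x) + cos(x)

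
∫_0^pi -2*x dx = -pi^2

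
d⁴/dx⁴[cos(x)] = cos(x)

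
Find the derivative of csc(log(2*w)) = -cot(log(w) + log(2))*csc(log(w) + log(2))/w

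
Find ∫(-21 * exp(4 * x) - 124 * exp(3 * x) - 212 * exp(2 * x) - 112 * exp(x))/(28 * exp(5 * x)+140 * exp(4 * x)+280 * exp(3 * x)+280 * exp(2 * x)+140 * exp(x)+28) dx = (203*exp(4*x) + 896*exp(3*x) + 1592*exp(2*x) + 1344*exp(x) + 448)/(112*(exp(4*x) + 4*exp(3*x) + 6*exp(2*x) + 4*exp(x) + 1)) + C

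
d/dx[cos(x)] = -sin(x)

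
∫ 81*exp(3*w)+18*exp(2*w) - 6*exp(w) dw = (27*exp(2*w) + 9*exp(w) - 6)*exp(w) + C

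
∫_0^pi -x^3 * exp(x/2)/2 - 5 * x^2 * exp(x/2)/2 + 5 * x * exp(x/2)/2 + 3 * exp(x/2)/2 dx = (-pi^3 + 1 + pi + pi^2)*exp(pi/2) - 1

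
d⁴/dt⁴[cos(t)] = cos(t)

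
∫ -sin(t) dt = cos(t) + C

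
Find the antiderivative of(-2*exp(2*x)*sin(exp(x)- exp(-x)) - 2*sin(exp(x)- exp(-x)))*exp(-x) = 2*cos(2*sinh(x)) + C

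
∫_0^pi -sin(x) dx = -2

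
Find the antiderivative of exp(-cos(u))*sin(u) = exp(-cos(u)) + C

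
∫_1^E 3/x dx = 3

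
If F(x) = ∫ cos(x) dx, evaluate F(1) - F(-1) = 2*sin(1)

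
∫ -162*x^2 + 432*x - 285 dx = -54*x^3 + 216*x^2 - 285*x + C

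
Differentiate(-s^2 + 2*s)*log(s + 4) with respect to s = (-2*s^2*log(s + 4) - s^2 - 6*s*log(s + 4) + 2*s + 8*log(s + 4))/(s + 4)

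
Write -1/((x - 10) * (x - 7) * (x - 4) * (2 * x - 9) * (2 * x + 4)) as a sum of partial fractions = -8/(715*(2*x - 9)) - 1/(16848*(x + 2)) + 1/(216*(x - 4)) + 1/(810*(x - 7)) - 1/(4752*(x - 10))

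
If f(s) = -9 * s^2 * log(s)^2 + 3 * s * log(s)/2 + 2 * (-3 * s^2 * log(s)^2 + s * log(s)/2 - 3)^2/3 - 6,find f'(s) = 24*s^3*log(s)^4 + 24*s^3*log(s)^3 - 6*s^2*log(s)^3 - 6*s^2*log(s)^2 + 19*s*log(s)^2/3 + 19*s*log(s)/3 - log(s)/2 - 1/2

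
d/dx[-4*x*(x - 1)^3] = -16*x^3 + 36*x^2 - 24*x + 4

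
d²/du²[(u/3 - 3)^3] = 2*u/9 - 2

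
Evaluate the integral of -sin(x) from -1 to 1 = 0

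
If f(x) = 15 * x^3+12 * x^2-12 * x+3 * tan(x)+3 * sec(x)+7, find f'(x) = 45*x^2 + 24*x + 3*tan(x)^2 + 3*tan(x)*sec(x) - 9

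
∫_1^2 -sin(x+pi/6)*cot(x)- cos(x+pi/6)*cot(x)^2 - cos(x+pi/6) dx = -cos(pi/6 + 1)*cot(1) + cos(pi/6 + 2)*cot(2)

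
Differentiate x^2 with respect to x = 2*x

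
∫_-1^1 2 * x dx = 0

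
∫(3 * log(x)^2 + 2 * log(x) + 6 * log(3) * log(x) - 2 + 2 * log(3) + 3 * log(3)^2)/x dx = (log(3*x)^2 + log(3*x) - 2)*log(3*x) + C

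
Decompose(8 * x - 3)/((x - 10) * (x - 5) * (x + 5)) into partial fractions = -43/(150*(x + 5)) - 37/(50*(x - 5)) + 77/(75*(x - 10))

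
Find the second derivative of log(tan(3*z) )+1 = 9*(tan(3*z)^4 - 1)/tan(3*z)^2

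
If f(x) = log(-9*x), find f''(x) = -1/x^2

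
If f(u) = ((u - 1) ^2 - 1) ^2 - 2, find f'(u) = 4*u^3 - 12*u^2 + 8*u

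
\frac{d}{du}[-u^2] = -2*u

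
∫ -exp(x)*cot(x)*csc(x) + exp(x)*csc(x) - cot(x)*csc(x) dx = (exp(x) + 1)*csc(x) + C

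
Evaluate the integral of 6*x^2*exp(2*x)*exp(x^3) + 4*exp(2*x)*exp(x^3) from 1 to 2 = -2*exp(3) + 2*exp(12)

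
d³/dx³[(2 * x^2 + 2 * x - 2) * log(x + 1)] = (4*x^2 + 10*x + 2)/(x^3 + 3*x^2 + 3*x + 1)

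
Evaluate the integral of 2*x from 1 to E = -1 + exp(2)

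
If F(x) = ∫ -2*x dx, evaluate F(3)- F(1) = -8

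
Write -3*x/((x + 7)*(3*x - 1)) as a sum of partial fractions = -3/(22*(3*x - 1)) - 21/(22*(x + 7))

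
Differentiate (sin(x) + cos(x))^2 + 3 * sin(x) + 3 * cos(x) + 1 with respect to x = 2*cos(2*x) + 3*sqrt(2)*cos(x + pi/4)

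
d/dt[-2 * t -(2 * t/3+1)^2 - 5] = -8*t/9 - 10/3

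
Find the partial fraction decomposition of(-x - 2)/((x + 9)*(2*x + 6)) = -7/(12*(x + 9)) + 1/(12*(x + 3))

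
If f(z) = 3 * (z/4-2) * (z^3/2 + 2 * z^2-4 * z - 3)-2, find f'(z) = 3*z^3/2 - 9*z^2/2 - 30*z + 87/4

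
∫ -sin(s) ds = cos(s) + C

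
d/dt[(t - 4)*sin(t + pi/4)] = t*cos(t + pi/4) + sin(t + pi/4) - 4*cos(t + pi/4)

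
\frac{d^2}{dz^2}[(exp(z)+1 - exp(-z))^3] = (9*exp(6*z) + 12*exp(5*z) + 12*exp(z) - 9)*exp(-3*z)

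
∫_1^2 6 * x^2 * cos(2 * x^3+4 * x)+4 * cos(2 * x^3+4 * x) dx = sin(24) - sin(6)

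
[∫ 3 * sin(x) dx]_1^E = 3*cos(1) - 3*cos(E)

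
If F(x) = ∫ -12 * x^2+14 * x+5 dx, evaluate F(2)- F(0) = 6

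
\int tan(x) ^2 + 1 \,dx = tan(x) + C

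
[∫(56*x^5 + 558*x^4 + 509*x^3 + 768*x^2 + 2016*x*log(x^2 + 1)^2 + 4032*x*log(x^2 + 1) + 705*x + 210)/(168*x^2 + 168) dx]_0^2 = 3*log(5)/4 + 2*log(5)^3 + 6*log(5)^2 + 217/12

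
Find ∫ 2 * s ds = s^2 + C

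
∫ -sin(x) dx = cos(x) + C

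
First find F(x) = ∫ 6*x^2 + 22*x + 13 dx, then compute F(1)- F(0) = 26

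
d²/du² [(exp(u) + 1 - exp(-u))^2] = (4*exp(4*u) + 2*exp(3*u) - 2*exp(u) + 4)*exp(-2*u)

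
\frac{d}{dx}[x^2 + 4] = 2*x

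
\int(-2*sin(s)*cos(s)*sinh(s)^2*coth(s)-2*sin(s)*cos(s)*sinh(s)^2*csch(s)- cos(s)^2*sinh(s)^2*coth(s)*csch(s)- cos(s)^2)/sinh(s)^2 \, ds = (1/tanh(s) + 1/sinh(s))*cos(s)^2 + C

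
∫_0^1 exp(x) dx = -1 + E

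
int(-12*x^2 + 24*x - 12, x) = -4*x^3 + 12*x^2 - 12*x + C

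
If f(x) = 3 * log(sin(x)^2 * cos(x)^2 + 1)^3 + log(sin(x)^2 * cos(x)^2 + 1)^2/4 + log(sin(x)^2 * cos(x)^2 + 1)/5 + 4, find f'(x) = (90*log((-(1 - cos(2*x))^2 - 2*cos(2*x) + 6)/4)^2 + 5*log((-(1 - cos(2*x))^2 - 2*cos(2*x) + 6)/4) + 2)*sin(4*x)/(4*(5*(1 - cos(4*x))/8 + 5))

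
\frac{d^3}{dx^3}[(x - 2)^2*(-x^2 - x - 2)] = 18 - 24*x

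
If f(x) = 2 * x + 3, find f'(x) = 2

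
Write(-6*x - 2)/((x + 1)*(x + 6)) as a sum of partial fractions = -34/(5*(x + 6)) + 4/(5*(x + 1))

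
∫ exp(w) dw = exp(w) + C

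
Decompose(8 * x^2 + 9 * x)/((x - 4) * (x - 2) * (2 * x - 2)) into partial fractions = 17/(6*(x - 1)) - 25/(2*(x - 2)) + 41/(3*(x - 4))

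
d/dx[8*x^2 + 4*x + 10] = 16*x + 4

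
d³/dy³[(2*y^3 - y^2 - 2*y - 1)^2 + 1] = 480*y^3 - 240*y^2 - 168*y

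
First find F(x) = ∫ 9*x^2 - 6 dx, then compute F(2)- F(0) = 12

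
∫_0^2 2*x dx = 4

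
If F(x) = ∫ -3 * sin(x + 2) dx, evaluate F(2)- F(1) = 3*cos(4) - 3*cos(3)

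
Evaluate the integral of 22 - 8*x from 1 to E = -(4 - 2*E)^2 - 2 + 6*E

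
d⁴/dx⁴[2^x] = 2^x*log(2)^4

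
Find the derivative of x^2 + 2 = 2*x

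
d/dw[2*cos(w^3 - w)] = 2*(1 - 3*w^2)*sin(w*(w^2 - 1))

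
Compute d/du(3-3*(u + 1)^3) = -9*u^2 - 18*u - 9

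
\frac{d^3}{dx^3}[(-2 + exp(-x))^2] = (4*exp(x) - 8)*exp(-2*x)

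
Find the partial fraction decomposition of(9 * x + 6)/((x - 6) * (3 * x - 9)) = -11/(3*(x - 3)) + 20/(3*(x - 6))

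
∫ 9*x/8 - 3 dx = 9*x^2/16 - 3*x + C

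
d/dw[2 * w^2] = 4*w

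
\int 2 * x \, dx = x^2 + C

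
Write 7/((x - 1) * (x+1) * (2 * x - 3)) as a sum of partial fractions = 28/(5*(2*x - 3)) + 7/(10*(x + 1)) - 7/(2*(x - 1))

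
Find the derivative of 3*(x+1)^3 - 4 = 9*x^2 + 18*x + 9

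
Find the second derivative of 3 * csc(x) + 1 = -3/sin(x) + 6/sin(x)^3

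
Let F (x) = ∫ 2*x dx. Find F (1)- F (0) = 1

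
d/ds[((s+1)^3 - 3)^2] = 6*s^5 + 30*s^4 + 60*s^3 + 42*s^2 - 6*s - 12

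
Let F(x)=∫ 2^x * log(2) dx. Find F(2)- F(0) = 3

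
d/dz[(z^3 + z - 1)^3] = 9*z^8 + 21*z^6 - 18*z^5 + 15*z^4 - 24*z^3 + 12*z^2 - 6*z + 3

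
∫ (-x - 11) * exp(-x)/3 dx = (x + 12)*exp(-x)/3 + C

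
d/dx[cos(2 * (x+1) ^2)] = -4*(x + 1)*sin(2*(x^2 + 2*x + 1))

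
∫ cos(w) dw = sin(w) + C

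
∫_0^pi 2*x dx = pi^2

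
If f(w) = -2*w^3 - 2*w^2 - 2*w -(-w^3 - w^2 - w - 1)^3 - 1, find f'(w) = 9*w^8 + 24*w^7 + 42*w^6 + 60*w^5 + 60*w^4 + 48*w^3 + 24*w^2 + 8*w + 1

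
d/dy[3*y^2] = 6*y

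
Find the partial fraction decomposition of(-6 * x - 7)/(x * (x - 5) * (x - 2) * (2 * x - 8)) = -19/(24*(x - 2)) + 31/(16*(x - 4)) - 37/(30*(x - 5)) + 7/(80*x)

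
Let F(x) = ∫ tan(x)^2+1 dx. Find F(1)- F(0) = tan(1)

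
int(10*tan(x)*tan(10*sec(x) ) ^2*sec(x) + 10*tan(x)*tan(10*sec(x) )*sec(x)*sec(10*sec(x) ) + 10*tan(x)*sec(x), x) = tan(10*sec(x)) + sec(10*sec(x)) + C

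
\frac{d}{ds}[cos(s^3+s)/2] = -(3*s^2 + 1)*sin(s*(s^2 + 1))/2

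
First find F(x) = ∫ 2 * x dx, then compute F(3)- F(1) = 8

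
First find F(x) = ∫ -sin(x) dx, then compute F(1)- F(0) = -1 + cos(1)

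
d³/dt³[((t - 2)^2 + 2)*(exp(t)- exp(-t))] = (t^2*exp(2*t) + t^2 + 2*t*exp(2*t) - 10*t + 24)*exp(-t)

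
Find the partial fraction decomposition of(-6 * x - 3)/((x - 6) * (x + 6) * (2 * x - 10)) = 1/(8*(x + 6)) + 3/(2*(x - 5)) - 13/(8*(x - 6))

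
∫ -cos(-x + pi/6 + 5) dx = sin(-x + pi/6 + 5) + C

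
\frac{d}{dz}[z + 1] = 1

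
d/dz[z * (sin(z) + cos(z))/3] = sqrt(2)*(z*cos(z + pi/4) + sin(z + pi/4))/3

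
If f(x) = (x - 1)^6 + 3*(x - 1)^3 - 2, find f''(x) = 30*x^4 - 120*x^3 + 180*x^2 - 102*x + 12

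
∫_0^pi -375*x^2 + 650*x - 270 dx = -(-4 + 5*pi)^3 - 80 + 10*pi + (-4 + 5*pi)^2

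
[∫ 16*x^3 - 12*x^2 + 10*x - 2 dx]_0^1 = 3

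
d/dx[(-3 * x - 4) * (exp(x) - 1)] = -3*x*exp(x) - 7*exp(x) + 3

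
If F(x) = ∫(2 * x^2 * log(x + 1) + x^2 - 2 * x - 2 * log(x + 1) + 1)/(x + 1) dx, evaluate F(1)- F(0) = 0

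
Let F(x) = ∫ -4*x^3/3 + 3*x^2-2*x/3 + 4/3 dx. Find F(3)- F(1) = -2/3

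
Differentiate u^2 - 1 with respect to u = 2*u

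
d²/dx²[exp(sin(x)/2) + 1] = (-2*sin(x) + cos(x)^2)*exp(sin(x)/2)/4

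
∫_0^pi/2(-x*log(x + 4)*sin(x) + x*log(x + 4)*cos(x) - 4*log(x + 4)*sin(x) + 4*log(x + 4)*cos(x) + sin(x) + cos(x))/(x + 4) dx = -log(4) + log(pi/2 + 4)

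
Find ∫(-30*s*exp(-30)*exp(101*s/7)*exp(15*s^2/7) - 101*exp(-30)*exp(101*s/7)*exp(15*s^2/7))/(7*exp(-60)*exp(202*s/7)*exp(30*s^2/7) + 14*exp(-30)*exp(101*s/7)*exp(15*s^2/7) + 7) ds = 1/(exp((3*s - 5)*(5*s + 42)/7) + 1) + C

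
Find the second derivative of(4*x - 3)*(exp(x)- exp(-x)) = (4*x*exp(2*x) - 4*x + 5*exp(2*x) + 11)*exp(-x)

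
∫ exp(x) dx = exp(x) + C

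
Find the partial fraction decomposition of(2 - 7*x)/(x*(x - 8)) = -27/(4*(x - 8)) - 1/(4*x)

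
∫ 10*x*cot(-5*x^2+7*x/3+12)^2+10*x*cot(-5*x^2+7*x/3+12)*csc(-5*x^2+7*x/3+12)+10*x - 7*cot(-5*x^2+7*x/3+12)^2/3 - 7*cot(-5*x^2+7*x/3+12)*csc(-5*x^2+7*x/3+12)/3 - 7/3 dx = cot(-5*x^2 + 7*x/3 + 12) + csc(-5*x^2 + 7*x/3 + 12) + C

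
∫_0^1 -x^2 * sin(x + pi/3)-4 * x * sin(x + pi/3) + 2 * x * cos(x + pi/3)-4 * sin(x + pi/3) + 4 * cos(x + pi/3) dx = 9*cos(1 + pi/3) - 2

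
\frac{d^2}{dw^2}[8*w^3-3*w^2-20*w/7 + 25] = 48*w - 6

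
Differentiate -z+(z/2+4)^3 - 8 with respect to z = 3*z^2/8 + 6*z + 23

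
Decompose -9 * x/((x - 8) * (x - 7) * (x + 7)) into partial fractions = 3/(10*(x + 7)) + 9/(2*(x - 7)) - 24/(5*(x - 8))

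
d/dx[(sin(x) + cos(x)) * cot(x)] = -sqrt(2)*sin(x + pi/4) - cos(x)/sin(x)^2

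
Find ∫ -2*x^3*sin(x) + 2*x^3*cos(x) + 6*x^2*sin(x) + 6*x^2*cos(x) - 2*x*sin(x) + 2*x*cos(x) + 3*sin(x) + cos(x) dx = sqrt(2)*(2*x^3 + 2*x - 1)*sin(x + pi/4) + C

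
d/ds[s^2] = 2*s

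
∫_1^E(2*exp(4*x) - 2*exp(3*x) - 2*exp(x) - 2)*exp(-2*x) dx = -(-1 - exp(-1) + E)^2 + (-1 - exp(-E) + exp(E))^2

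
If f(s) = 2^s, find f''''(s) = 2^s*log(2)^4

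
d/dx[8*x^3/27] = 8*x^2/9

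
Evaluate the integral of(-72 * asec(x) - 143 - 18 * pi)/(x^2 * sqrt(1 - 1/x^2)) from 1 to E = -4*(3*pi/4 + 3*asec(E) + 6)^2 + asec(E) + 4*(3*pi/4 + 6)^2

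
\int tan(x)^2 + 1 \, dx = tan(x) + C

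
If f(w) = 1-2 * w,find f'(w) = -2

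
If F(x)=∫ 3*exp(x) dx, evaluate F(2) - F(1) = -3*E + 3*exp(2)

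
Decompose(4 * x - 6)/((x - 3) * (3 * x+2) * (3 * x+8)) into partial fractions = -25/(51*(3*x + 8)) + 13/(33*(3*x + 2)) + 6/(187*(x - 3))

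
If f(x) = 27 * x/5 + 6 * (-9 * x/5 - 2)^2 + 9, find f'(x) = 972*x/25 + 243/5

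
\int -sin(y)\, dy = cos(y) + C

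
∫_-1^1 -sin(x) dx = 0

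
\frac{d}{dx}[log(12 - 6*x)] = 1/(x - 2)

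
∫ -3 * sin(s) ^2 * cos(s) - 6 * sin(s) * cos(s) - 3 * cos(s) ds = -(sin(s) + 1)^3 + C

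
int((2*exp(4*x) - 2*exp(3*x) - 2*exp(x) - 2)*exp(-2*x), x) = (-(1 - exp(x))*exp(x) - 1)^2*exp(-2*x) + C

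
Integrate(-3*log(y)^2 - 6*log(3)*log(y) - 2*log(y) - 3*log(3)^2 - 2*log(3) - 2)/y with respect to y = -(log(3*y)^2 + log(3*y) + 2)*log(3*y) + C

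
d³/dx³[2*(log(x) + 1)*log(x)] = (8*log(x) - 8)/x^3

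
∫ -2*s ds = -s^2 + C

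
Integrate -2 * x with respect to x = -x^2 + C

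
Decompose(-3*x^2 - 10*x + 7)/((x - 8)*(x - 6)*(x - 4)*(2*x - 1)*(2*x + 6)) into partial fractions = -2/(1617*(2*x - 1)) + 5/(4851*(x + 3)) - 81/(784*(x - 4)) + 161/(792*(x - 6)) - 53/(528*(x - 8))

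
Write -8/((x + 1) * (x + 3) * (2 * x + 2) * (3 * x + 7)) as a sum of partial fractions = -27/(8*(3*x + 7)) + 1/(2*(x + 3)) + 5/(8*(x + 1)) - 1/(2*(x + 1)^2)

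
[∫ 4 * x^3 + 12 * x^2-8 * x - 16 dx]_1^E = -1 + (-4 + 2*E + exp(2))^2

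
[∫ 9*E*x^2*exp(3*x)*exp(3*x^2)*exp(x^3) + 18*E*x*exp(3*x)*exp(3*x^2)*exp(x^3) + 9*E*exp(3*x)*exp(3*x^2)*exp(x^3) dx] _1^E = -3*exp(8) + 3*exp((1 + E)^3)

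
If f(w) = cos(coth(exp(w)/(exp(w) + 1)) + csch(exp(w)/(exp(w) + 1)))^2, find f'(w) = (cosh(exp(w)/(exp(w) + 1)) + 1)*exp(w)*sin(2*coth(exp(w)/(exp(w) + 1)) + 2*csch(exp(w)/(exp(w) + 1)))/((exp(w) + 1)^2*sinh(exp(w)/(exp(w) + 1))^2)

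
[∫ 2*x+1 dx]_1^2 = 4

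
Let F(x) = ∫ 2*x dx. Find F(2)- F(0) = 4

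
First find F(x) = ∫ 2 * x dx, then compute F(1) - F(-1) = 0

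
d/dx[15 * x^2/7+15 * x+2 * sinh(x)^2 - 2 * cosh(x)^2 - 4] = 30*x/7 + 15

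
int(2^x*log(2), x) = 2^x + C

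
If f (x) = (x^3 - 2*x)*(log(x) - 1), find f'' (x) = (6*x^2*log(x) - x^2 - 2)/x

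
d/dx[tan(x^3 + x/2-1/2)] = 3*x^2*tan(x^3 + x/2 - 1/2)^2 + 3*x^2 + tan(x^3 + x/2 - 1/2)^2/2 + 1/2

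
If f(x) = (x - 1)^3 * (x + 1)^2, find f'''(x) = 60*x^2 - 24*x - 12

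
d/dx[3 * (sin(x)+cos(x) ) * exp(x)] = 6*exp(x)*cos(x)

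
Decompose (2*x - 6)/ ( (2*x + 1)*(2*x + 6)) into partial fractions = -7/(5*(2*x + 1)) + 6/(5*(x + 3))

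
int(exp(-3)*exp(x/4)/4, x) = exp(x/4 - 3) + C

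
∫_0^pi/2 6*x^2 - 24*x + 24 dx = 2*(-2 + pi/2)^3 + 16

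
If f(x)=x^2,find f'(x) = 2*x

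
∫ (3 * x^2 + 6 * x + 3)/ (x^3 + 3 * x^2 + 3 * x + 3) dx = log((x + 1)^3 + 2) + C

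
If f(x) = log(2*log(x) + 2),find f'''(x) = (2*log(x)^2 + 7*log(x) + 7)/(x^3*log(x)^3 + 3*x^3*log(x)^2 + 3*x^3*log(x) + x^3)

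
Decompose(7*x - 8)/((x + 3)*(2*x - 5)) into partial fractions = 19/(11*(2*x - 5)) + 29/(11*(x + 3))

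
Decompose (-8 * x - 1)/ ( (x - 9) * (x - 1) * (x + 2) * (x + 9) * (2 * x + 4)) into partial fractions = 71/(17640*(x + 9)) - 97/(11858*(x + 2)) + 5/(154*(x + 2)^2) + 1/(160*(x - 1)) - 73/(34848*(x - 9))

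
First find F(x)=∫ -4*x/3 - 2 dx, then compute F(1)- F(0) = -8/3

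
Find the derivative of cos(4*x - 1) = -4*sin(4*x - 1)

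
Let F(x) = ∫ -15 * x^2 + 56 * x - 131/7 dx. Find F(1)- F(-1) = -332/7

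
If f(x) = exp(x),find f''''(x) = exp(x)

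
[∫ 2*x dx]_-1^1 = 0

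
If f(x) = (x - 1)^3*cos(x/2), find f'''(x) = x^3*sin(x/2)/8 - 3*x^2*sin(x/2)/8 - 9*x^2*cos(x/2)/4 - 69*x*sin(x/2)/8 + 9*x*cos(x/2)/2 + 71*sin(x/2)/8 + 15*cos(x/2)/4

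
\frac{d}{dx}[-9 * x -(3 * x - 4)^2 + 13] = 15 - 18*x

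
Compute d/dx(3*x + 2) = 3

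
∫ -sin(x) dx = cos(x) + C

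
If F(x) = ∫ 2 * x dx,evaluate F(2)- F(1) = 3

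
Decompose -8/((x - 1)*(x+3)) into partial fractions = 2/(x + 3) - 2/(x - 1)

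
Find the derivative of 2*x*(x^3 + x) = 8*x^3 + 4*x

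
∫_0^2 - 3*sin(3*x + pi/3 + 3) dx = cos(pi/3 + 9) - cos(pi/3 + 3)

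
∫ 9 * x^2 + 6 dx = 3*x^3 + 6*x + C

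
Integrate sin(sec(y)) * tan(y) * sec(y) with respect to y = -cos(sec(y)) + C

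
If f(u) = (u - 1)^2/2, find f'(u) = u - 1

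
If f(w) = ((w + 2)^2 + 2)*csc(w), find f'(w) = (-w^2*cos(w)/sin(w) + 2*w - 4*w*cos(w)/sin(w) + 4 - 6*cos(w)/sin(w))/sin(w)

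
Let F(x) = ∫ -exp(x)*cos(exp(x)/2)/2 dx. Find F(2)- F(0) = sin(1/2) - sin(exp(2)/2)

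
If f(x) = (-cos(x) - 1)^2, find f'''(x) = 2*(4*cos(x) + 1)*sin(x)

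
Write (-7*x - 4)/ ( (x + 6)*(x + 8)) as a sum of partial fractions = -26/(x + 8) + 19/(x + 6)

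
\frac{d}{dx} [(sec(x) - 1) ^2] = 2*(-1 + 1/cos(x))*sin(x)/cos(x)^2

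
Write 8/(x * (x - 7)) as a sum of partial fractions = 8/(7*(x - 7)) - 8/(7*x)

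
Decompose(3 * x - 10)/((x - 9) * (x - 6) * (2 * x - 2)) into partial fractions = -7/(80*(x - 1)) - 4/(15*(x - 6)) + 17/(48*(x - 9))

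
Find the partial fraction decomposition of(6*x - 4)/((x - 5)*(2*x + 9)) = 62/(19*(2*x + 9)) + 26/(19*(x - 5))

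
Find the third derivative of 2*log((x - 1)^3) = 12/(x^3 - 3*x^2 + 3*x - 1)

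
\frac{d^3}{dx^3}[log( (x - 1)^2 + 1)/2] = (2*x^3 - 6*x^2 + 4)/(x^6 - 6*x^5 + 18*x^4 - 32*x^3 + 36*x^2 - 24*x + 8)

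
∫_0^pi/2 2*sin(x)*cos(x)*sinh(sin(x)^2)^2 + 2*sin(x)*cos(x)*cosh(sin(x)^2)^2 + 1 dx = pi/2 + sinh(2)/2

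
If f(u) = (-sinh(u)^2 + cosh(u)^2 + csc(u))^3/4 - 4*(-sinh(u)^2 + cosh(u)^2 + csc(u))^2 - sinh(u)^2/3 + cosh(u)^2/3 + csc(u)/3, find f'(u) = (83 + 78/sin(u) - 9/sin(u)^2)*cos(u)/(12*sin(u)^2)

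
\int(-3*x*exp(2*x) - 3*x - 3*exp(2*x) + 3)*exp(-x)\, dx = -6*x*sinh(x) + C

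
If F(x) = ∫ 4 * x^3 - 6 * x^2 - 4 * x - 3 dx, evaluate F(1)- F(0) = -6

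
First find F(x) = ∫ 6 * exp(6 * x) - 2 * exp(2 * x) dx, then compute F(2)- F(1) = -exp(6) - exp(4) + exp(2) + exp(12)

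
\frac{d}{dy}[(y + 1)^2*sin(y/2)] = y^2*cos(y/2)/2 + 2*y*sin(y/2) + y*cos(y/2) + 2*sin(y/2) + cos(y/2)/2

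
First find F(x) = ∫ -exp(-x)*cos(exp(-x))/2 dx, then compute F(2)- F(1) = -sin(exp(-1))/2 + sin(exp(-2))/2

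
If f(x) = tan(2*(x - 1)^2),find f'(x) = 4*x*tan(2*x^2 - 4*x + 2)^2 + 4*x - 4*tan(2*x^2 - 4*x + 2)^2 - 4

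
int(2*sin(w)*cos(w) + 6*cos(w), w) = (sin(w) + 3)^2 + C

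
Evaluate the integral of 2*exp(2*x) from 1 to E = -exp(2) + exp(2*E)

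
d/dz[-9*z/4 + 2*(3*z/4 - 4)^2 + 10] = 9*z/4 - 57/4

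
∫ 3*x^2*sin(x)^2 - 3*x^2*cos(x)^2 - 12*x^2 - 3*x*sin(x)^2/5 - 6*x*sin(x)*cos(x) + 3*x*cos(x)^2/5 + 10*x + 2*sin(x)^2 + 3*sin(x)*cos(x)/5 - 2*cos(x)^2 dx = -4*x^3 + 5*x^2 - (15*x^2 - 3*x + 10)*sin(2*x)/10 + C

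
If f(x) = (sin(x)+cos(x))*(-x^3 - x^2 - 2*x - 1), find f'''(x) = -x^3*sin(x) + x^3*cos(x) + 8*x^2*sin(x) + 10*x^2*cos(x) + 22*x*sin(x) - 10*x*cos(x) + 5*sin(x) - 5*cos(x)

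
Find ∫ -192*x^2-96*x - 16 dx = -64*x^3 - 48*x^2 - 16*x + C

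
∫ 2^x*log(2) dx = 2^x + C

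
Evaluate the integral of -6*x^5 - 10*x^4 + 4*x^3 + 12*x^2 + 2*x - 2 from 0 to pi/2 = -(-pi/2 + pi^2/4 + pi^3/8)^2 - pi + pi^2/2 + pi^3/4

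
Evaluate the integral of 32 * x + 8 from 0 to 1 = 24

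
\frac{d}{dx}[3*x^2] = 6*x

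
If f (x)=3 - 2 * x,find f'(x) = -2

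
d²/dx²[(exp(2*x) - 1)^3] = 36*exp(6*x) - 48*exp(4*x) + 12*exp(2*x)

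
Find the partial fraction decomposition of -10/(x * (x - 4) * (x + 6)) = -1/(6*(x + 6)) - 1/(4*(x - 4)) + 5/(12*x)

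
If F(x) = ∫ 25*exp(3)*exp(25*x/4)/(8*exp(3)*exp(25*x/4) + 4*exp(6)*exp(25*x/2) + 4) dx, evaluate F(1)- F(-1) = -exp(-13/4)/(exp(-13/4) + 1) + exp(37/4)/(1 + exp(37/4))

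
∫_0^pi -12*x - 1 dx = (-1 + 2*pi)*(-3*pi - 2) - 2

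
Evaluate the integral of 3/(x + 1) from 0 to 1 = 3*log(2)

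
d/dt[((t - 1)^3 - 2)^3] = 9*t^8 - 72*t^7 + 252*t^6 - 540*t^5 + 810*t^4 - 864*t^3 + 648*t^2 - 324*t + 81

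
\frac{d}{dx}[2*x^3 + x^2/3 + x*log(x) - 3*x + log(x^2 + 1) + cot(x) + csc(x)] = (18*x^4 + 2*x^3 + 3*x^2*log(x) - 3*x^2*cot(x)^2 - 3*x^2*cot(x)*csc(x) + 9*x^2 + 8*x + 3*log(x) - 3*cot(x)^2 - 3*cot(x)*csc(x) - 9)/(3*x^2 + 3)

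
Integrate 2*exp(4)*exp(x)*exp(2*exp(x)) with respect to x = exp(2*exp(x) + 4) + C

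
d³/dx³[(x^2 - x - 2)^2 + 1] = 24*x - 12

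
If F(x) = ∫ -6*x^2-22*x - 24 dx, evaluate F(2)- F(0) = -108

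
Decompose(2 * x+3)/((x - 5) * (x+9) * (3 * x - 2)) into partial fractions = -3/(29*(3*x - 2)) - 15/(406*(x + 9)) + 1/(14*(x - 5))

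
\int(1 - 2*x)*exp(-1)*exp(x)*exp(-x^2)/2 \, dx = exp(-x^2 + x - 1)/2 + C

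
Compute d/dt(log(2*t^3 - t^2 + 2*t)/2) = (3*t^2 - t + 1)/(2*t^3 - t^2 + 2*t)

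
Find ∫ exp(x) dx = exp(x) + C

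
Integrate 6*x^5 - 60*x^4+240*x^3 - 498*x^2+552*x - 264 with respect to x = x^6 - 12*x^5 + 60*x^4 - 166*x^3 + 276*x^2 - 264*x + C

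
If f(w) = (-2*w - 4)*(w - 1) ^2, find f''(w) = -12*w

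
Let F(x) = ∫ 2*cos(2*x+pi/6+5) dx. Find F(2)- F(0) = sin(pi/6 + 9) - sin(pi/6 + 5)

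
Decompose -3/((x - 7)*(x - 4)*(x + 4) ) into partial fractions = -3/(88*(x + 4)) + 1/(8*(x - 4)) - 1/(11*(x - 7))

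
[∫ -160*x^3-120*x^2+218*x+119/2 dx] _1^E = -5*(-4*exp(2) - 2*E + 6)^2/2 - exp(2) - E/2 + 3/2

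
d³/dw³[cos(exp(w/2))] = exp(3*w/2)*sin(exp(w/2))/8 - exp(w/2)*sin(exp(w/2))/8 - 3*exp(w)*cos(exp(w/2))/8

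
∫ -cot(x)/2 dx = log(csc(x))/2 + C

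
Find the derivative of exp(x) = exp(x)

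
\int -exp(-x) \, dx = exp(-x) + C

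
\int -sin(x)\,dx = cos(x) + C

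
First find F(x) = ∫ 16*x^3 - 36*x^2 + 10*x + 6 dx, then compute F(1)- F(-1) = -12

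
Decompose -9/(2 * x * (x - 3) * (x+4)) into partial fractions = -9/(56*(x + 4)) - 3/(14*(x - 3)) + 3/(8*x)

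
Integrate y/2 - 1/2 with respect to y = y^2/4 - y/2 + C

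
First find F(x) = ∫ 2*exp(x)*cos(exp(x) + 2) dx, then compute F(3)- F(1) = 2*sin(2 + exp(3)) - 2*sin(2 + E)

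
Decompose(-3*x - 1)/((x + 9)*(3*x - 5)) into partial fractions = -9/(16*(3*x - 5)) - 13/(16*(x + 9))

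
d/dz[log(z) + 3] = 1/z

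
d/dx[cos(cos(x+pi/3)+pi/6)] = sin(x + pi/3)*sin(cos(x + pi/3) + pi/6)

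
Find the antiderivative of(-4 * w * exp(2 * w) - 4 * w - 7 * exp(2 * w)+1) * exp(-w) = -2*(4*w + 3)*sinh(w) + C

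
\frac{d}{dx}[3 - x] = -1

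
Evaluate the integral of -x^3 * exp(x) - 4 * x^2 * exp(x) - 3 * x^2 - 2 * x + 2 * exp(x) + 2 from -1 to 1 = 2*exp(-1) + 2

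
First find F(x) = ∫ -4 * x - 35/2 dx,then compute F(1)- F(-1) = -35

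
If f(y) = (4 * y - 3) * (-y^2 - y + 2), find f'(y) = -12*y^2 - 2*y + 11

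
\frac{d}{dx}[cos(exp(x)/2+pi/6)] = -exp(x)*sin(exp(x)/2 + pi/6)/2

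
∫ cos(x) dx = sin(x) + C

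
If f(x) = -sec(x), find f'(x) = -tan(x)*sec(x)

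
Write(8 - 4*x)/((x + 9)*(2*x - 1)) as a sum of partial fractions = 12/(19*(2*x - 1)) - 44/(19*(x + 9))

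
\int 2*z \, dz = z^2 + C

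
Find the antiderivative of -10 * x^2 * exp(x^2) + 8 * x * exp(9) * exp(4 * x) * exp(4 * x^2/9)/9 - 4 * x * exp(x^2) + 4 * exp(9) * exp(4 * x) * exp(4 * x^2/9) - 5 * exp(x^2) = -(5*x + 2)*exp(x^2) + exp((2*x + 9)^2/9) + C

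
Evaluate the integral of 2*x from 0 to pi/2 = pi^2/4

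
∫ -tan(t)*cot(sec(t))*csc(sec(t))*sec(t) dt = csc(sec(t)) + C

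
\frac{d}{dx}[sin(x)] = cos(x)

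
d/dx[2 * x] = 2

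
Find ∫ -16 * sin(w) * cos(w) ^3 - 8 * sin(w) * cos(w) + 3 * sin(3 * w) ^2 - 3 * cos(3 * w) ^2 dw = -sin(6*w)/2 + 4*cos(w)^4 + 4*cos(w)^2 + C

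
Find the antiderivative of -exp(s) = -exp(s) + C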